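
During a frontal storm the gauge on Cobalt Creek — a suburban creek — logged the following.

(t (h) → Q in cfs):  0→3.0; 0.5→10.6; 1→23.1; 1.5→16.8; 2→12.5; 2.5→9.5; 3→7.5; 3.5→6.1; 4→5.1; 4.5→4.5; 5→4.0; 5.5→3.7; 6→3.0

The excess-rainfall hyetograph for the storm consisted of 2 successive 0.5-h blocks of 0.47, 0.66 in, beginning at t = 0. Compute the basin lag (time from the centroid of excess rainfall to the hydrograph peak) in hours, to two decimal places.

t_L ≈ 0.46 h

Centroid of excess rainfall: t_c = Σ P_i·t̄_i / ΣP_i = 0.5420 h (block centres at 0.25, 0.75 h).
Hydrograph peak occurs at t = 1 h, so basin lag t_L = 1 − 0.5420 = 0.46 h.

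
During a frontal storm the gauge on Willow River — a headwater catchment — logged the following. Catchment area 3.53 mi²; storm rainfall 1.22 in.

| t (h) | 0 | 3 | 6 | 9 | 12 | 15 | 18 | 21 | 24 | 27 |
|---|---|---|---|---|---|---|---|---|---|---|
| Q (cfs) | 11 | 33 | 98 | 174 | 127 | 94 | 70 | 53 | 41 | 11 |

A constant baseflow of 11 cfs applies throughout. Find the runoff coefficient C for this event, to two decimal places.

ΣQ_DR = 602.0 cfs; V = ΣQ_DR·Δt = 6.502 × 10^6 ft³.
Runoff depth d = V / A = 0.7928 in.
C = d / P = 0.7928 / 1.22 = 0.65.

C ≈ 0.65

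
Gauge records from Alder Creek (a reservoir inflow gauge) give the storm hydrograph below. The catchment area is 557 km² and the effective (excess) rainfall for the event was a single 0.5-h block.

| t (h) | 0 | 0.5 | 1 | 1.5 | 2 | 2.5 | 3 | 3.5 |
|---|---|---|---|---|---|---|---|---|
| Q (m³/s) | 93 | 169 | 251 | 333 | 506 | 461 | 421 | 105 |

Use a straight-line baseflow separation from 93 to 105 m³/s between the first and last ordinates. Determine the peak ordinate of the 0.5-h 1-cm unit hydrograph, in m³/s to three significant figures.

U_p ≈ 812 m³/s

Direct runoff: 0.00, 74.29, 154.57, 234.86, 406.14, 359.43, 317.71, 0.00 m³/s; ΣQ_DR = 1547 m³/s, peak = 406.14 m³/s.
Runoff depth d = ΣQ_DR·Δt / A = 1547 × 1800 / (557 km²) = 4.999 mm.
The 1-cm UH is the DRH scaled by (10 mm)/d, so U_p = 406.14 × 10/4.999 = 812 m³/s.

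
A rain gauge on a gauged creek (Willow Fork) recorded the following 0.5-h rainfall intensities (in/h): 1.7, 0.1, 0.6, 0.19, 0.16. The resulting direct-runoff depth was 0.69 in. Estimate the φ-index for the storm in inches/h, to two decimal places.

φ ≈ 0.46 in/h

Only the 2 blocks with intensity above φ contribute runoff: 1.7, 0.6 in/h.
Σ(I−φ)·Δt = d  ⇒  (1.7+0.6 − 2φ)·0.5 = 0.69
φ = (2.300 − 0.69/0.5) / 2 = 0.46 in/h.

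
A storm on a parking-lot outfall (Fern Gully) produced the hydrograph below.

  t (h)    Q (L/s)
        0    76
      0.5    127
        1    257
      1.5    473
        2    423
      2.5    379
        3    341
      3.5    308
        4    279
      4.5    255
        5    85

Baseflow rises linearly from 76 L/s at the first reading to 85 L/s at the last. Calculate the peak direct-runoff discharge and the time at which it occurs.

Subtracting baseflow gives direct-runoff ordinates: 0.00, 50.10, 179.20, 394.30, 343.40, 298.50, 259.60, 225.70, 195.80, 170.90, 0.00 L/s.
The maximum is 394.30 L/s, occurring at the reading for t = 1.5 h.

Q_p = 394.30 L/s at t = 1.5 h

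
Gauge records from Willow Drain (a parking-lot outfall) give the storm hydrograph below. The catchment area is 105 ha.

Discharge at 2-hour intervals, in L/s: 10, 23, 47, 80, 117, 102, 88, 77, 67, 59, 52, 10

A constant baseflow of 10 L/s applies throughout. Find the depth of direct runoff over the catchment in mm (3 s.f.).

Direct runoff: 0.0, 13.0, 37.0, 70.0, 107.0, 92.0, 78.0, 67.0, 57.0, 49.0, 42.0, 0.0 L/s; ΣQ_DR = 612.0 L/s.
V = ΣQ_DR · Δt = 612.0 × 7200 s = 4.406 × 10^6 L.
Over A = 105 ha, depth = V / A = 4.20 mm.

d ≈ 4.20 mm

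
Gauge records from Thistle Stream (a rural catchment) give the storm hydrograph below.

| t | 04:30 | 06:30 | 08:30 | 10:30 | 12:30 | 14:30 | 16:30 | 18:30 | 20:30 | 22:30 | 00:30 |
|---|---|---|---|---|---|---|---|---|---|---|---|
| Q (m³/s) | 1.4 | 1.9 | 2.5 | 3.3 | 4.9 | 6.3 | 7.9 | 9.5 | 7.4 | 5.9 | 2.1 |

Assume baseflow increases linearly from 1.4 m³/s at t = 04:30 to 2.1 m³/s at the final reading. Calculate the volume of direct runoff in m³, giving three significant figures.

Direct-runoff ordinates (Q − Q_b): 0.00, 0.43, 0.96, 1.69, 3.22, 4.55, 6.08, 7.61, 5.44, 3.87, 0.00 m³/s.
ΣQ_DR = 33.85 m³/s.
With Δt = 2 h = 7200 s, V = ΣQ_DR · Δt = 33.85 × 7200 = 2.44 × 10^5 m³.

V ≈ 2.44 × 10^5 m³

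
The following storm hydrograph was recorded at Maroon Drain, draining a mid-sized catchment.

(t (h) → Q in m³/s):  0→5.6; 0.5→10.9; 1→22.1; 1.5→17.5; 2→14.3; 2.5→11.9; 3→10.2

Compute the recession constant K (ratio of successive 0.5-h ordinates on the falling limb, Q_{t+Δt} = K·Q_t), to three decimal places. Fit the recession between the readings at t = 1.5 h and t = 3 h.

Using the recession-limb readings at t = 1.5 h and t = 3 h: Q falls from 17.5 to 10.2 m³/s over 3 intervals.
K = (Q₂/Q₁)^(1/3) = (10.2/17.5)^(1/3) = 0.835.

K ≈ 0.835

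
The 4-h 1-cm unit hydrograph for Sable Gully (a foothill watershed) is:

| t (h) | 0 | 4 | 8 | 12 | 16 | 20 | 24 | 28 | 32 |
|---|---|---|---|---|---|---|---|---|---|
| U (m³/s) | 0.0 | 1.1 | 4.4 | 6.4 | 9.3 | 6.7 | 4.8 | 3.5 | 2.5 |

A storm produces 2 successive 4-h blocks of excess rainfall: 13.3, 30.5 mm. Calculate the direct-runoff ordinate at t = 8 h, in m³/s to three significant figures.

Q ≈ 9.21 m³/s

By discrete convolution, Q_j = Σ (P_i / 10 mm) · U_{j−i}.
At t = 8 h (j=2): Q = (13.3/10)·4.4 + (30.5/10)·1.1 = 9.21 m³/s.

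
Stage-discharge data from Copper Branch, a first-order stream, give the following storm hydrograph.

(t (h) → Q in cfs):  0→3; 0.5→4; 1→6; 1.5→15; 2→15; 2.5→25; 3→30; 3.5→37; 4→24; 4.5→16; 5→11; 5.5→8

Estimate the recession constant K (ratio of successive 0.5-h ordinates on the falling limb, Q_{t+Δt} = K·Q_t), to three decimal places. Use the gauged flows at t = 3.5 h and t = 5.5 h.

Using the recession-limb readings at t = 3.5 h and t = 5.5 h: Q falls from 37 to 8 cfs over 4 intervals.
K = (Q₂/Q₁)^(1/4) = (8/37)^(1/4) = 0.682.

K ≈ 0.682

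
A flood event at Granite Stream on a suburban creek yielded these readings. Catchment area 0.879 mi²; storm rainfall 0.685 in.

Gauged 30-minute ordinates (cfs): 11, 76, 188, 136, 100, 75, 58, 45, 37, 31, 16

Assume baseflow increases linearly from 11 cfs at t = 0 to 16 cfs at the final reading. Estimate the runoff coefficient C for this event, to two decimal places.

C ≈ 0.80

ΣQ_DR = 624.5 cfs; V = ΣQ_DR·Δt = 1.124 × 10^6 ft³.
Runoff depth d = V / A = 0.5505 in.
C = d / P = 0.5505 / 0.685 = 0.80.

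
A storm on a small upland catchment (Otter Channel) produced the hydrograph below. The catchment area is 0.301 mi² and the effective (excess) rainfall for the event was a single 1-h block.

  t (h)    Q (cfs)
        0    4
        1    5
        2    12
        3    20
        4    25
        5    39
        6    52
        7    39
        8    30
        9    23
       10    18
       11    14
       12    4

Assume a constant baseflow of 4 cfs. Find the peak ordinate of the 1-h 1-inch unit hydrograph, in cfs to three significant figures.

Direct runoff: 0.0, 1.0, 8.0, 16.0, 21.0, 35.0, 48.0, 35.0, 26.0, 19.0, 14.0, 10.0, 0.0 cfs; ΣQ_DR = 233.0 cfs, peak = 48.0 cfs.
Runoff depth d = ΣQ_DR·Δt / A = 233.0 × 3600 / (0.301 mi²) = 1.200 in.
The 1-inch UH is the DRH scaled by (1 in)/d, so U_p = 48.0 × 1/1.200 = 40.0 cfs.

U_p ≈ 40.0 cfs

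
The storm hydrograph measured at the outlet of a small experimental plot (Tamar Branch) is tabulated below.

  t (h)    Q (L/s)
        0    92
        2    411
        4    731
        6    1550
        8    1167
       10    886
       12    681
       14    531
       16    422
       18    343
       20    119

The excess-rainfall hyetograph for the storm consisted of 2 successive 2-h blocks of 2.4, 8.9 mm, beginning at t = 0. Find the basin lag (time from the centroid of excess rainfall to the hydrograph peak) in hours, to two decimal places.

t_L ≈ 3.42 h

Centroid of excess rainfall: t_c = Σ P_i·t̄_i / ΣP_i = 2.5752 h (block centres at 1, 3 h).
Hydrograph peak occurs at t = 6 h, so basin lag t_L = 6 − 2.5752 = 3.42 h.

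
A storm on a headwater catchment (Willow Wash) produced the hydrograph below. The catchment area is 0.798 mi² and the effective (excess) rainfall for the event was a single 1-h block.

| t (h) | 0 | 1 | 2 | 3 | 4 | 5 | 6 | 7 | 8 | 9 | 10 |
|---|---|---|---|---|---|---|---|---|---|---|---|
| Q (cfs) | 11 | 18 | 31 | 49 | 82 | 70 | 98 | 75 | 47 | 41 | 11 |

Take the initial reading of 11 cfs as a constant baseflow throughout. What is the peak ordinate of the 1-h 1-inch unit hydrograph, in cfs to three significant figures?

Direct runoff: 0.0, 7.0, 20.0, 38.0, 71.0, 59.0, 87.0, 64.0, 36.0, 30.0, 0.0 cfs; ΣQ_DR = 412.0 cfs, peak = 87.0 cfs.
Runoff depth d = ΣQ_DR·Δt / A = 412.0 × 3600 / (0.798 mi²) = 0.8000 in.
The 1-inch UH is the DRH scaled by (1 in)/d, so U_p = 87.0 × 1/0.8000 = 109 cfs.

U_p ≈ 109 cfs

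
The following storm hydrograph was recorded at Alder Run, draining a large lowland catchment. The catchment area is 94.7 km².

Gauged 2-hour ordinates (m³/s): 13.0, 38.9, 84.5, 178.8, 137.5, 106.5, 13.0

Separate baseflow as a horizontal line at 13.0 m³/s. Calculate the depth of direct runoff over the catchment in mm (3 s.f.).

Direct runoff: 0.0, 25.9, 71.5, 165.8, 124.5, 93.5, 0.0 m³/s; ΣQ_DR = 481.2 m³/s.
V = ΣQ_DR · Δt = 481.2 × 7200 s = 3.465 × 10^6 m³.
Over A = 94.7 km², depth = V / A = 36.6 mm.

d ≈ 36.6 mm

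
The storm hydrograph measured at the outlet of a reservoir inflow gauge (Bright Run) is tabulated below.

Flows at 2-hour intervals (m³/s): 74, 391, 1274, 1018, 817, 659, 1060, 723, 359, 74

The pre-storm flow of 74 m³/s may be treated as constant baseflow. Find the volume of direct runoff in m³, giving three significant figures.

Direct-runoff ordinates (Q − Q_b): 0.0, 317.0, 1200.0, 944.0, 743.0, 585.0, 986.0, 649.0, 285.0, 0.0 m³/s.
ΣQ_DR = 5709 m³/s.
With Δt = 2 h = 7200 s, V = ΣQ_DR · Δt = 5709 × 7200 = 4.11 × 10^7 m³.

V ≈ 4.11 × 10^7 m³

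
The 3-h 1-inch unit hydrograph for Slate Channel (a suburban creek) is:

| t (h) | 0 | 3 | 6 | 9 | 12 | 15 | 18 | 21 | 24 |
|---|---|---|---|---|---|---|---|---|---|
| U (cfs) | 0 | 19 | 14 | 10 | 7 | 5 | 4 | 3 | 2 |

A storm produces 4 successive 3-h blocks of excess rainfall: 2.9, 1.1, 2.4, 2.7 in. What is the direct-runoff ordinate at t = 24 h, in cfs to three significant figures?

By discrete convolution, Q_j = Σ (P_i / 1 in) · U_{j−i}.
At t = 24 h (j=8): Q = (2.9/1)·2 + (1.1/1)·3 + (2.4/1)·4 + (2.7/1)·5 = 32.2 cfs.

Q ≈ 32.2 cfs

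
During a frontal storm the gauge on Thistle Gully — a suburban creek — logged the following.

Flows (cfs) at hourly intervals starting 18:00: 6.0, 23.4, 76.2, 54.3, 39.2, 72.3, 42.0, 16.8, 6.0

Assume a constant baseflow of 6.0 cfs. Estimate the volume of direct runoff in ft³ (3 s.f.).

Direct-runoff ordinates (Q − Q_b): 0.0, 17.4, 70.2, 48.3, 33.2, 66.3, 36.0, 10.8, 0.0 cfs.
ΣQ_DR = 282.2 cfs.
With Δt = 1 h = 3600 s, V = ΣQ_DR · Δt = 282.2 × 3600 = 1.02 × 10^6 ft³.

V ≈ 1.02 × 10^6 ft³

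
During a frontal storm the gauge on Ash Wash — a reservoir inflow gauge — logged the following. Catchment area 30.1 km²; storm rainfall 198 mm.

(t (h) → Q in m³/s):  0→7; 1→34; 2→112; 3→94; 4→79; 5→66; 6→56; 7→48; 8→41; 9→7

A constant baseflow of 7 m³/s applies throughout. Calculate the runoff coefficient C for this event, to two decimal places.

C ≈ 0.29

ΣQ_DR = 474.0 m³/s; V = ΣQ_DR·Δt = 1.706 × 10^6 m³.
Runoff depth d = V / A = 56.69 mm.
C = d / P = 56.69 / 198 = 0.29.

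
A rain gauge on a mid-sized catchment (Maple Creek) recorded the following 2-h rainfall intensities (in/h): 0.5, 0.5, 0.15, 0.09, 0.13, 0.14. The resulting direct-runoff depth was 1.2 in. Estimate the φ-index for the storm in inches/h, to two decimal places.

φ ≈ 0.20 in/h

Only the 2 blocks with intensity above φ contribute runoff: 0.5, 0.5 in/h.
Σ(I−φ)·Δt = d  ⇒  (0.5+0.5 − 2φ)·2 = 1.2
φ = (1.000 − 1.2/2) / 2 = 0.20 in/h.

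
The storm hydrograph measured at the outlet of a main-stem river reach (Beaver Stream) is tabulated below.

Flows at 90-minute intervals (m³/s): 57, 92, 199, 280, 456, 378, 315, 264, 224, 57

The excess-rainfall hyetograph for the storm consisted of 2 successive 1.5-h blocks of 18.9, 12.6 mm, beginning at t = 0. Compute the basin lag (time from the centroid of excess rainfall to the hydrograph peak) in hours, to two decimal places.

Centroid of excess rainfall: t_c = Σ P_i·t̄_i / ΣP_i = 1.3500 h (block centres at 0.75, 2.25 h).
Hydrograph peak occurs at t = 6 h, so basin lag t_L = 6 − 1.3500 = 4.65 h.

t_L ≈ 4.65 h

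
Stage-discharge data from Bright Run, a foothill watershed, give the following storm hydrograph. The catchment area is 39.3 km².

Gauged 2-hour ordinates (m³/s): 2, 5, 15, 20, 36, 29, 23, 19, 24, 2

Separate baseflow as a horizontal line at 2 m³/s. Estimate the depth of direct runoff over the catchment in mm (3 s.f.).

d ≈ 28.4 mm

Direct runoff: 0.0, 3.0, 13.0, 18.0, 34.0, 27.0, 21.0, 17.0, 22.0, 0.0 m³/s; ΣQ_DR = 155.0 m³/s.
V = ΣQ_DR · Δt = 155.0 × 7200 s = 1.116 × 10^6 m³.
Over A = 39.3 km², depth = V / A = 28.4 mm.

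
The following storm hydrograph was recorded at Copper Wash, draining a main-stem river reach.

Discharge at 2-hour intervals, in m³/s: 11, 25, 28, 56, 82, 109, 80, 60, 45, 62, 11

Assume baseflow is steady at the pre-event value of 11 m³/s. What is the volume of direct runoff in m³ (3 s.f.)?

V ≈ 3.23 × 10^6 m³

Direct-runoff ordinates (Q − Q_b): 0.0, 14.0, 17.0, 45.0, 71.0, 98.0, 69.0, 49.0, 34.0, 51.0, 0.0 m³/s.
ΣQ_DR = 448.0 m³/s.
With Δt = 2 h = 7200 s, V = ΣQ_DR · Δt = 448.0 × 7200 = 3.23 × 10^6 m³.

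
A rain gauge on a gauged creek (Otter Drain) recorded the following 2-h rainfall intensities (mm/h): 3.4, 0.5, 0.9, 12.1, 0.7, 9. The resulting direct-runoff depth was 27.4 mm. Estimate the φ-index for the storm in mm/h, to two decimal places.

φ ≈ 3.70 mm/h

Only the 2 blocks with intensity above φ contribute runoff: 12.1, 9 mm/h.
Σ(I−φ)·Δt = d  ⇒  (12.1+9 − 2φ)·2 = 27.4
φ = (21.10 − 27.4/2) / 2 = 3.70 mm/h.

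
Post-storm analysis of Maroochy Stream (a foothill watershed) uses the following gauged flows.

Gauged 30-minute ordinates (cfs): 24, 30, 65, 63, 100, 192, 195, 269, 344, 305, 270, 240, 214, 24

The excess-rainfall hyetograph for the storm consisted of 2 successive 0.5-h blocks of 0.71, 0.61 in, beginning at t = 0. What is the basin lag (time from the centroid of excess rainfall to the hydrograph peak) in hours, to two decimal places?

t_L ≈ 3.52 h

Centroid of excess rainfall: t_c = Σ P_i·t̄_i / ΣP_i = 0.4811 h (block centres at 0.25, 0.75 h).
Hydrograph peak occurs at t = 4 h, so basin lag t_L = 4 − 0.4811 = 3.52 h.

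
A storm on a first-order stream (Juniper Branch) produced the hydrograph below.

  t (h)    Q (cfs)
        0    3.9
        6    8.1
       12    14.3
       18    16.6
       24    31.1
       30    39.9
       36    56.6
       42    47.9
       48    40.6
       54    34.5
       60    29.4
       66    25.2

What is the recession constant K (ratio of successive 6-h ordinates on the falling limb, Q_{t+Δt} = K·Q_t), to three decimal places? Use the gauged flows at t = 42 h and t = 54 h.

Using the recession-limb readings at t = 42 h and t = 54 h: Q falls from 47.9 to 34.5 cfs over 2 intervals.
K = (Q₂/Q₁)^(1/2) = (34.5/47.9)^(1/2) = 0.849.

K ≈ 0.849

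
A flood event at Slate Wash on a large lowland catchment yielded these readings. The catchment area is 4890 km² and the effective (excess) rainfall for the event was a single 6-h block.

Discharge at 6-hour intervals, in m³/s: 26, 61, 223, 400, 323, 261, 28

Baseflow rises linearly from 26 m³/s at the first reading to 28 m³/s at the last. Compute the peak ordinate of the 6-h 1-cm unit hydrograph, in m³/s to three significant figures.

Direct runoff: 0.00, 34.67, 196.33, 373.00, 295.67, 233.33, 0.00 m³/s; ΣQ_DR = 1133 m³/s, peak = 373.00 m³/s.
Runoff depth d = ΣQ_DR·Δt / A = 1133 × 21600 / (4890 km²) = 5.005 mm.
The 1-cm UH is the DRH scaled by (10 mm)/d, so U_p = 373.00 × 10/5.005 = 745 m³/s.

U_p ≈ 745 m³/s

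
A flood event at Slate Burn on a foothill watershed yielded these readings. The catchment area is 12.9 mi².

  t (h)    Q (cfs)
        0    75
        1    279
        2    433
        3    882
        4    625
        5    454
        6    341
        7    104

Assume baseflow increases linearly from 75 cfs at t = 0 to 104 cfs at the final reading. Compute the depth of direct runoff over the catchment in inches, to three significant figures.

d ≈ 0.298 in

Direct runoff: 0.00, 199.86, 349.71, 794.57, 533.43, 358.29, 241.14, 0.00 cfs; ΣQ_DR = 2477 cfs.
V = ΣQ_DR · Δt = 2477 × 3600 s = 8.917 × 10^6 ft³.
Over A = 12.9 mi², depth = V / A = 0.298 in.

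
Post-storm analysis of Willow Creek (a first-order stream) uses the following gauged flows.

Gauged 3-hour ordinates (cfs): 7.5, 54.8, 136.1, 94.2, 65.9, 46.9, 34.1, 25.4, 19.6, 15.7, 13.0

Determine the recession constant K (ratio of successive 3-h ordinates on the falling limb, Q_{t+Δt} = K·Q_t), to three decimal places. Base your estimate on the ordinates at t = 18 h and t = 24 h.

K ≈ 0.758

Using the recession-limb readings at t = 18 h and t = 24 h: Q falls from 34.1 to 19.6 cfs over 2 intervals.
K = (Q₂/Q₁)^(1/2) = (19.6/34.1)^(1/2) = 0.758.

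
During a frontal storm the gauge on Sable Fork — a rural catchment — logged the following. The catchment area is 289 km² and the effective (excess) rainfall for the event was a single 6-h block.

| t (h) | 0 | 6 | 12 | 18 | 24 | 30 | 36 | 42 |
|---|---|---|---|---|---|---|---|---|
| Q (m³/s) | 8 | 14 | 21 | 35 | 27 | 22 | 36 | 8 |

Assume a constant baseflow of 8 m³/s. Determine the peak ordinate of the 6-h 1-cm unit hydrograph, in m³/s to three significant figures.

U_p ≈ 35.0 m³/s

Direct runoff: 0.0, 6.0, 13.0, 27.0, 19.0, 14.0, 28.0, 0.0 m³/s; ΣQ_DR = 107.0 m³/s, peak = 28.0 m³/s.
Runoff depth d = ΣQ_DR·Δt / A = 107.0 × 21600 / (289 km²) = 7.997 mm.
The 1-cm UH is the DRH scaled by (10 mm)/d, so U_p = 28.0 × 10/7.997 = 35.0 m³/s.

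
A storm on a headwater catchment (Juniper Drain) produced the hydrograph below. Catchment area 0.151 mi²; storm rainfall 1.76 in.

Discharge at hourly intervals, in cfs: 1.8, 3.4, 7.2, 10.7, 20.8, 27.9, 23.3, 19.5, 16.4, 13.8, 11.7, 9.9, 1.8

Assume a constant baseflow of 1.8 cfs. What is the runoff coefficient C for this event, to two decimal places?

C ≈ 0.84

ΣQ_DR = 144.8 cfs; V = ΣQ_DR·Δt = 5.213 × 10^5 ft³.
Runoff depth d = V / A = 1.486 in.
C = d / P = 1.486 / 1.76 = 0.84.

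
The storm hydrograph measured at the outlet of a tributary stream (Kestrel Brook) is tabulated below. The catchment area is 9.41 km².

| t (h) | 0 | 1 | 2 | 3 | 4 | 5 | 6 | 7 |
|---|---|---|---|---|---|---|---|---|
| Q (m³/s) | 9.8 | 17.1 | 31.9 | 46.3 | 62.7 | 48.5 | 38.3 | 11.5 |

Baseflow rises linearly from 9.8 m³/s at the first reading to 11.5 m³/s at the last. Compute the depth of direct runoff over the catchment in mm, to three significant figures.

Direct runoff: 0.00, 7.06, 21.61, 35.77, 51.93, 37.49, 27.04, 0.00 m³/s; ΣQ_DR = 180.9 m³/s.
V = ΣQ_DR · Δt = 180.9 × 3600 s = 6.512 × 10^5 m³.
Over A = 9.41 km², depth = V / A = 69.2 mm.

d ≈ 69.2 mm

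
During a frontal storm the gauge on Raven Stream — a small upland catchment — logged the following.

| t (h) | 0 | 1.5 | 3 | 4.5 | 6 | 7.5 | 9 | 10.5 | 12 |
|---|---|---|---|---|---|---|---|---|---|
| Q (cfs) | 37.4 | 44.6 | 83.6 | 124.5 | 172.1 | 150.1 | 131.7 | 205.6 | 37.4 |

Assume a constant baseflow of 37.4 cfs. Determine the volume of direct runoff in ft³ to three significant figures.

V ≈ 3.51 × 10^6 ft³

Direct-runoff ordinates (Q − Q_b): 0.0, 7.2, 46.2, 87.1, 134.7, 112.7, 94.3, 168.2, 0.0 cfs.
ΣQ_DR = 650.4 cfs.
With Δt = 1.5 h = 5400 s, V = ΣQ_DR · Δt = 650.4 × 5400 = 3.51 × 10^6 ft³.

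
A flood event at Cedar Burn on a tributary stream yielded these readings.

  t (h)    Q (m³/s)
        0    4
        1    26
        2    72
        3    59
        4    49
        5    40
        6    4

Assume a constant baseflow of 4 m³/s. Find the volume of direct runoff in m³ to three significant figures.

V ≈ 8.14 × 10^5 m³

Direct-runoff ordinates (Q − Q_b): 0.0, 22.0, 68.0, 55.0, 45.0, 36.0, 0.0 m³/s.
ΣQ_DR = 226.0 m³/s.
With Δt = 1 h = 3600 s, V = ΣQ_DR · Δt = 226.0 × 3600 = 8.14 × 10^5 m³.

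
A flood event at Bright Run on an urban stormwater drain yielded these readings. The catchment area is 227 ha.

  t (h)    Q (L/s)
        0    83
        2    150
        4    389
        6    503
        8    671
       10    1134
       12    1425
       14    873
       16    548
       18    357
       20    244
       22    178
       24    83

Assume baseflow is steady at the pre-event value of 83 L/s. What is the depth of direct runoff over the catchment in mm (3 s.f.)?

d ≈ 17.6 mm

Direct runoff: 0.0, 67.0, 306.0, 420.0, 588.0, 1051.0, 1342.0, 790.0, 465.0, 274.0, 161.0, 95.0, 0.0 L/s; ΣQ_DR = 5559 L/s.
V = ΣQ_DR · Δt = 5559 × 7200 s = 4.002 × 10^7 L.
Over A = 227 ha, depth = V / A = 17.6 mm.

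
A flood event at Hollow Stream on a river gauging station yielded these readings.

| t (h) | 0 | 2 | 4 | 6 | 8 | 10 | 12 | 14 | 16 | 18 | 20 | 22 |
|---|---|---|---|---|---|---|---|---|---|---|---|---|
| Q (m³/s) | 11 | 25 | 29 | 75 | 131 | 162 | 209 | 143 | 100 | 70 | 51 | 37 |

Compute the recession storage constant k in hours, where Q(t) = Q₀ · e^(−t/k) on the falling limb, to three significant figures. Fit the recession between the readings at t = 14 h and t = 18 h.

On the falling limb, Q drops from 143 to 70 m³/s between t = 14 h and t = 18 h (Δt = 4 h).
k = −Δt / ln(Q₂/Q₁) = −4 / ln(70/143) = 5.60 h.

k ≈ 5.60 h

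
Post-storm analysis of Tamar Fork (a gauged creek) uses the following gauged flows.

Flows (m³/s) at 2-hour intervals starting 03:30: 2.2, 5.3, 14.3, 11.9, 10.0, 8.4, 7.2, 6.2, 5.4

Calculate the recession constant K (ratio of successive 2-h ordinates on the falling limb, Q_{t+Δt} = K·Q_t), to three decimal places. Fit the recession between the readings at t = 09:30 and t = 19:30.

K ≈ 0.854

Using the recession-limb readings at t = 09:30 and t = 19:30: Q falls from 11.9 to 5.4 m³/s over 5 intervals.
K = (Q₂/Q₁)^(1/5) = (5.4/11.9)^(1/5) = 0.854.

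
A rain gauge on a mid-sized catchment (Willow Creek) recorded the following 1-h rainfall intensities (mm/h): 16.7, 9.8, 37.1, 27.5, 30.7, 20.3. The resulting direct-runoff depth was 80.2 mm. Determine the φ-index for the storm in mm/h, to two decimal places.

φ ≈ 10.42 mm/h

Only the 5 blocks with intensity above φ contribute runoff: 16.7, 37.1, 27.5, 30.7, 20.3 mm/h.
Σ(I−φ)·Δt = d  ⇒  (16.7+37.1+27.5+30.7+20.3 − 5φ)·1 = 80.2
φ = (132.3 − 80.2/1) / 5 = 10.42 mm/h.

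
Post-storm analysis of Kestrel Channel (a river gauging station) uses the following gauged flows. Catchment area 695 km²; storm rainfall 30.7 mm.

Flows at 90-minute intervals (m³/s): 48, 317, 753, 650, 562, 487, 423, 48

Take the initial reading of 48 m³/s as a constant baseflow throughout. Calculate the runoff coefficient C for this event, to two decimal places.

ΣQ_DR = 2904 m³/s; V = ΣQ_DR·Δt = 1.568 × 10^7 m³.
Runoff depth d = V / A = 22.56 mm.
C = d / P = 22.56 / 30.7 = 0.73.

C ≈ 0.73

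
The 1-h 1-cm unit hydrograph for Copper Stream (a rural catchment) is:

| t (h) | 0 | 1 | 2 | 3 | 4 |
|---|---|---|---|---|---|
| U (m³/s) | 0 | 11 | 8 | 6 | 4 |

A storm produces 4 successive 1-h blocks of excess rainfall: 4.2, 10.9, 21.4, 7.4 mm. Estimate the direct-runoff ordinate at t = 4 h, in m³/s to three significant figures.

Q ≈ 33.5 m³/s

By discrete convolution, Q_j = Σ (P_i / 10 mm) · U_{j−i}.
At t = 4 h (j=4): Q = (4.2/10)·4 + (10.9/10)·6 + (21.4/10)·8 + (7.4/10)·11 = 33.5 m³/s.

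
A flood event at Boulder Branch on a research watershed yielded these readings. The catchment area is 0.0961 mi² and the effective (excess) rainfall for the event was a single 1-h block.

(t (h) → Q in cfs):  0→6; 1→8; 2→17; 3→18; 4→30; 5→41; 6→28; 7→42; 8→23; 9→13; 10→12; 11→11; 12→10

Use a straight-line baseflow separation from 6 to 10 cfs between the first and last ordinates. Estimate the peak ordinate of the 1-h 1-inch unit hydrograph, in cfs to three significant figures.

Direct runoff: 0.00, 1.67, 10.33, 11.00, 22.67, 33.33, 20.00, 33.67, 14.33, 4.00, 2.67, 1.33, 0.00 cfs; ΣQ_DR = 155.0 cfs, peak = 33.67 cfs.
Runoff depth d = ΣQ_DR·Δt / A = 155.0 × 3600 / (0.0961 mi²) = 2.499 in.
The 1-inch UH is the DRH scaled by (1 in)/d, so U_p = 33.67 × 1/2.499 = 13.5 cfs.

U_p ≈ 13.5 cfs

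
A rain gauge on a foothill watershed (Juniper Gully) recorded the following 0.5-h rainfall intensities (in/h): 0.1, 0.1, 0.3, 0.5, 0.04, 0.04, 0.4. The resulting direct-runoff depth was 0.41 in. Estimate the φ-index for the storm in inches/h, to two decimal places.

φ ≈ 0.13 in/h

Only the 3 blocks with intensity above φ contribute runoff: 0.3, 0.5, 0.4 in/h.
Σ(I−φ)·Δt = d  ⇒  (0.3+0.5+0.4 − 3φ)·0.5 = 0.41
φ = (1.200 − 0.41/0.5) / 3 = 0.13 in/h.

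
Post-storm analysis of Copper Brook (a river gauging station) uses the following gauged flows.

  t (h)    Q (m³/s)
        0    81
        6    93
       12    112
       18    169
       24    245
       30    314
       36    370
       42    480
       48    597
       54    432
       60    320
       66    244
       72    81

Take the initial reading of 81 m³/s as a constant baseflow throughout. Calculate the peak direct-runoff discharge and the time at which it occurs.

Q_p = 516.0 m³/s at t = 48 h

Subtracting baseflow gives direct-runoff ordinates: 0.0, 12.0, 31.0, 88.0, 164.0, 233.0, 289.0, 399.0, 516.0, 351.0, 239.0, 163.0, 0.0 m³/s.
The maximum is 516.0 m³/s, occurring at the reading for t = 48 h.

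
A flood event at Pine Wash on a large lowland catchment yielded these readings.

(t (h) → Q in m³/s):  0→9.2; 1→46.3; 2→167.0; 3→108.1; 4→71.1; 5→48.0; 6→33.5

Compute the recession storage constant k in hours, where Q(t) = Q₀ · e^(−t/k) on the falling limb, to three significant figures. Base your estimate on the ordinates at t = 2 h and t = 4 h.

k ≈ 2.34 h

On the falling limb, Q drops from 167.0 to 71.1 m³/s between t = 2 h and t = 4 h (Δt = 2 h).
k = −Δt / ln(Q₂/Q₁) = −2 / ln(71.1/167.0) = 2.34 h.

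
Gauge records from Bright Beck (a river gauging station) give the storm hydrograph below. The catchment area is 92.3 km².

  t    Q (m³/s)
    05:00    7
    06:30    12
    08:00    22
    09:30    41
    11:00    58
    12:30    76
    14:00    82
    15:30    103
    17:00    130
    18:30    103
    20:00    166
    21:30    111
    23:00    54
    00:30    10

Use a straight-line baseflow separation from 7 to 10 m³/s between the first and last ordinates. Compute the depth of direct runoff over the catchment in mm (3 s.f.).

d ≈ 50.1 mm

Direct runoff: 0.00, 4.77, 14.54, 33.31, 50.08, 67.85, 73.62, 94.38, 121.15, 93.92, 156.69, 101.46, 44.23, 0.00 m³/s; ΣQ_DR = 856.0 m³/s.
V = ΣQ_DR · Δt = 856.0 × 5400 s = 4.622 × 10^6 m³.
Over A = 92.3 km², depth = V / A = 50.1 mm.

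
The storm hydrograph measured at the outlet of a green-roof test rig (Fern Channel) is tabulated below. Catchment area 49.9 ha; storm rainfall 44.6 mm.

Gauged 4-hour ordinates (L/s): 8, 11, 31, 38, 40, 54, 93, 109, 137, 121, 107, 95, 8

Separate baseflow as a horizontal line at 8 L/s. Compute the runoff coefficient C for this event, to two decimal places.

C ≈ 0.48

ΣQ_DR = 748.0 L/s; V = ΣQ_DR·Δt = 1.077 × 10^7 L.
Runoff depth d = V / A = 21.59 mm.
C = d / P = 21.59 / 44.6 = 0.48.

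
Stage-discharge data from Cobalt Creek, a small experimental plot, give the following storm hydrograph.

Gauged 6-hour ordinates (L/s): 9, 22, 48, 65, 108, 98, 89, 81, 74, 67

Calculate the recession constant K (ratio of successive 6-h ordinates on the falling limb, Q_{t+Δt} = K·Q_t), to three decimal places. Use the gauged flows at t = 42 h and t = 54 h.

K ≈ 0.909

Using the recession-limb readings at t = 42 h and t = 54 h: Q falls from 81 to 67 L/s over 2 intervals.
K = (Q₂/Q₁)^(1/2) = (67/81)^(1/2) = 0.909.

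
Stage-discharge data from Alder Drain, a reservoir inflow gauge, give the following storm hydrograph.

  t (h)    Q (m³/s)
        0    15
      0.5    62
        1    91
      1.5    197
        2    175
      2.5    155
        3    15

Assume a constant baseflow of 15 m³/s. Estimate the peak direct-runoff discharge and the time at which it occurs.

Q_p = 182.0 m³/s at t = 1.5 h

Subtracting baseflow gives direct-runoff ordinates: 0.0, 47.0, 76.0, 182.0, 160.0, 140.0, 0.0 m³/s.
The maximum is 182.0 m³/s, occurring at the reading for t = 1.5 h.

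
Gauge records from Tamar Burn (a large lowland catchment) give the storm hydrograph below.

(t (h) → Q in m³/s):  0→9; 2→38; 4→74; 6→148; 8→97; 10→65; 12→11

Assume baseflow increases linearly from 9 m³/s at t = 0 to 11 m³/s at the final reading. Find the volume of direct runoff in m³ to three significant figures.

Direct-runoff ordinates (Q − Q_b): 0.00, 28.67, 64.33, 138.00, 86.67, 54.33, 0.00 m³/s.
ΣQ_DR = 372.0 m³/s.
With Δt = 2 h = 7200 s, V = ΣQ_DR · Δt = 372.0 × 7200 = 2.68 × 10^6 m³.

V ≈ 2.68 × 10^6 m³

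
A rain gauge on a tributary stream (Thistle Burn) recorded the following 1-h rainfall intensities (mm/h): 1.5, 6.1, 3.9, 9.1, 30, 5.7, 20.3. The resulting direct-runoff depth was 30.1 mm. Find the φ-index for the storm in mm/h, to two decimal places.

φ ≈ 10.10 mm/h

Only the 2 blocks with intensity above φ contribute runoff: 30, 20.3 mm/h.
Σ(I−φ)·Δt = d  ⇒  (30+20.3 − 2φ)·1 = 30.1
φ = (50.30 − 30.1/1) / 2 = 10.10 mm/h.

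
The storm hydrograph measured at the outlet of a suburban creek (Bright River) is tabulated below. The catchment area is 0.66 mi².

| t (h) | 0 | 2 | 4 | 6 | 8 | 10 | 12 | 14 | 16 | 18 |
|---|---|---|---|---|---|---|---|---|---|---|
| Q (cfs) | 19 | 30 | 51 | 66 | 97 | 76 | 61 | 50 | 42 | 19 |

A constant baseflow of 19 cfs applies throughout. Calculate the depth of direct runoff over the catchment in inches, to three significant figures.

Direct runoff: 0.0, 11.0, 32.0, 47.0, 78.0, 57.0, 42.0, 31.0, 23.0, 0.0 cfs; ΣQ_DR = 321.0 cfs.
V = ΣQ_DR · Δt = 321.0 × 7200 s = 2.311 × 10^6 ft³.
Over A = 0.66 mi², depth = V / A = 1.51 in.

d ≈ 1.51 in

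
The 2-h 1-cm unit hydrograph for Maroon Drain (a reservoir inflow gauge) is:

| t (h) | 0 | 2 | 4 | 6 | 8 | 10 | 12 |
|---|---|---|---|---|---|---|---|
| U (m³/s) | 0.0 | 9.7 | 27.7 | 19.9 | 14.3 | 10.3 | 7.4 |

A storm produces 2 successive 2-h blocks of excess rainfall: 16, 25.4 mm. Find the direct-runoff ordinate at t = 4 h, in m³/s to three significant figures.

By discrete convolution, Q_j = Σ (P_i / 10 mm) · U_{j−i}.
At t = 4 h (j=2): Q = (16/10)·27.7 + (25.4/10)·9.7 = 69.0 m³/s.

Q ≈ 69.0 m³/s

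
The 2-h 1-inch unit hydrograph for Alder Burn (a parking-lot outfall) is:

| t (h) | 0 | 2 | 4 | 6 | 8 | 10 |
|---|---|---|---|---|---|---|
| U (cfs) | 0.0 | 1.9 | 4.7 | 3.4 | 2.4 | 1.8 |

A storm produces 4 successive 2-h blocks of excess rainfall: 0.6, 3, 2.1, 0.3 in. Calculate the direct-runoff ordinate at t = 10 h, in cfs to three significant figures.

Q ≈ 16.8 cfs

By discrete convolution, Q_j = Σ (P_i / 1 in) · U_{j−i}.
At t = 10 h (j=5): Q = (0.6/1)·1.8 + (3/1)·2.4 + (2.1/1)·3.4 + (0.3/1)·4.7 = 16.8 cfs.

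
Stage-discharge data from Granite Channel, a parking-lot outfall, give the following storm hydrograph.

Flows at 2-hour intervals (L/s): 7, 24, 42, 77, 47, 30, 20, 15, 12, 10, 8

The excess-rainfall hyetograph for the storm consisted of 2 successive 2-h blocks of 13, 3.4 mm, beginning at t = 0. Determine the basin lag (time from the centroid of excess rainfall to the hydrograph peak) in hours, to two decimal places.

Centroid of excess rainfall: t_c = Σ P_i·t̄_i / ΣP_i = 1.4146 h (block centres at 1, 3 h).
Hydrograph peak occurs at t = 6 h, so basin lag t_L = 6 − 1.4146 = 4.59 h.

t_L ≈ 4.59 h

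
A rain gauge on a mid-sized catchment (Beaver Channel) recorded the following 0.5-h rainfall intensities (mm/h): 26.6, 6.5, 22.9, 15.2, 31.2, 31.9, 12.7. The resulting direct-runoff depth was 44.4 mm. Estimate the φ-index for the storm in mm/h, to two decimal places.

φ ≈ 8.62 mm/h

Only the 6 blocks with intensity above φ contribute runoff: 26.6, 22.9, 15.2, 31.2, 31.9, 12.7 mm/h.
Σ(I−φ)·Δt = d  ⇒  (26.6+22.9+15.2+31.2+31.9+12.7 − 6φ)·0.5 = 44.4
φ = (140.5 − 44.4/0.5) / 6 = 8.62 mm/h.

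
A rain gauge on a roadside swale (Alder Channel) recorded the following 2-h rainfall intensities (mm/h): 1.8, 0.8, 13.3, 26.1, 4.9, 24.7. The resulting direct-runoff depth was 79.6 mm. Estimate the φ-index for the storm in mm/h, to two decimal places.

φ ≈ 8.10 mm/h

Only the 3 blocks with intensity above φ contribute runoff: 13.3, 26.1, 24.7 mm/h.
Σ(I−φ)·Δt = d  ⇒  (13.3+26.1+24.7 − 3φ)·2 = 79.6
φ = (64.10 − 79.6/2) / 3 = 8.10 mm/h.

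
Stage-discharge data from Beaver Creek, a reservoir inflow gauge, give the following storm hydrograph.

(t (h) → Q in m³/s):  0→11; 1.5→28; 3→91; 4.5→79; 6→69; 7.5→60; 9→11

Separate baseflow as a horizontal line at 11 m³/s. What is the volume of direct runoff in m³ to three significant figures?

Direct-runoff ordinates (Q − Q_b): 0.0, 17.0, 80.0, 68.0, 58.0, 49.0, 0.0 m³/s.
ΣQ_DR = 272.0 m³/s.
With Δt = 1.5 h = 5400 s, V = ΣQ_DR · Δt = 272.0 × 5400 = 1.47 × 10^6 m³.

V ≈ 1.47 × 10^6 m³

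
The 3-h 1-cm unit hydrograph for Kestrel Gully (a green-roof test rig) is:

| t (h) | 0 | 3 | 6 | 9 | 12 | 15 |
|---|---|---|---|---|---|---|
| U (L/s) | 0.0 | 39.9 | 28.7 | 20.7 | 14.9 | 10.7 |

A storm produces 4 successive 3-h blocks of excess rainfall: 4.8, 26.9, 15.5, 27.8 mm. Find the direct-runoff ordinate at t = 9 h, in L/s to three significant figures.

Q ≈ 149 L/s

By discrete convolution, Q_j = Σ (P_i / 10 mm) · U_{j−i}.
At t = 9 h (j=3): Q = (4.8/10)·20.7 + (26.9/10)·28.7 + (15.5/10)·39.9 + (27.8/10)·0.0 = 149 L/s.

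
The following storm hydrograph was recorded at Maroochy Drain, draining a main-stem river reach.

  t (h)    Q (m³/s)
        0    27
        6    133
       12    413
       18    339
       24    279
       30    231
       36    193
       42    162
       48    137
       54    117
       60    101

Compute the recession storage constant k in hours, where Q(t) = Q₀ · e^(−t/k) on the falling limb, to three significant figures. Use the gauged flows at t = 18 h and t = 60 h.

On the falling limb, Q drops from 339 to 101 m³/s between t = 18 h and t = 60 h (Δt = 42 h).
k = −Δt / ln(Q₂/Q₁) = −42 / ln(101/339) = 34.7 h.

k ≈ 34.7 h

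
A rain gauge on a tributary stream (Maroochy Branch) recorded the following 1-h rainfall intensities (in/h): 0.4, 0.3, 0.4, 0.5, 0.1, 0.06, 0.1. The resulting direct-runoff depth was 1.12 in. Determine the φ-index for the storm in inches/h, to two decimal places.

Only the 4 blocks with intensity above φ contribute runoff: 0.4, 0.3, 0.4, 0.5 in/h.
Σ(I−φ)·Δt = d  ⇒  (0.4+0.3+0.4+0.5 − 4φ)·1 = 1.12
φ = (1.600 − 1.12/1) / 4 = 0.12 in/h.

φ ≈ 0.12 in/h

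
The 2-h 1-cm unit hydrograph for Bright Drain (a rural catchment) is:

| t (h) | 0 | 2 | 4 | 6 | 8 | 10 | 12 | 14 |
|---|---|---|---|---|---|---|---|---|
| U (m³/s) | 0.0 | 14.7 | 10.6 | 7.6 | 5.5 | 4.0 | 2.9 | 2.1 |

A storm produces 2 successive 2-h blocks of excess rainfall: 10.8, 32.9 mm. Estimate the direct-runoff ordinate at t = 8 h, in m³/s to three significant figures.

Q ≈ 30.9 m³/s

By discrete convolution, Q_j = Σ (P_i / 10 mm) · U_{j−i}.
At t = 8 h (j=4): Q = (10.8/10)·5.5 + (32.9/10)·7.6 = 30.9 m³/s.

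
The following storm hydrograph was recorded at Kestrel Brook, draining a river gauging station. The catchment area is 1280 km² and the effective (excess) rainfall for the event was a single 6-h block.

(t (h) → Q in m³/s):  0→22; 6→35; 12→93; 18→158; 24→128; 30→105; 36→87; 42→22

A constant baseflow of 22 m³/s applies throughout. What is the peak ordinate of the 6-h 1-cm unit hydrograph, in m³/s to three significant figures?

Direct runoff: 0.0, 13.0, 71.0, 136.0, 106.0, 83.0, 65.0, 0.0 m³/s; ΣQ_DR = 474.0 m³/s, peak = 136.0 m³/s.
Runoff depth d = ΣQ_DR·Δt / A = 474.0 × 21600 / (1280 km²) = 7.999 mm.
The 1-cm UH is the DRH scaled by (10 mm)/d, so U_p = 136.0 × 10/7.999 = 170 m³/s.

U_p ≈ 170 m³/s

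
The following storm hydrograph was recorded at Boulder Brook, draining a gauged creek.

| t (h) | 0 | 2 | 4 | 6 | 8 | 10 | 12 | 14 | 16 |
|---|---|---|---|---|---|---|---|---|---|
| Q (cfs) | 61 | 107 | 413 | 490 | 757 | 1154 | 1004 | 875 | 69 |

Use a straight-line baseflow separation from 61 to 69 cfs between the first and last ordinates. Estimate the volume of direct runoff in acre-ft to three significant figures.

V ≈ 718 acre-ft

Direct-runoff ordinates (Q − Q_b): 0.00, 45.00, 350.00, 426.00, 692.00, 1088.00, 937.00, 807.00, 0.00 cfs.
ΣQ_DR = 4345 cfs.
With Δt = 2 h = 7200 s, V = ΣQ_DR · Δt = 4345 × 7200 = 3.13 × 10^7 ft³ = 718 acre-ft.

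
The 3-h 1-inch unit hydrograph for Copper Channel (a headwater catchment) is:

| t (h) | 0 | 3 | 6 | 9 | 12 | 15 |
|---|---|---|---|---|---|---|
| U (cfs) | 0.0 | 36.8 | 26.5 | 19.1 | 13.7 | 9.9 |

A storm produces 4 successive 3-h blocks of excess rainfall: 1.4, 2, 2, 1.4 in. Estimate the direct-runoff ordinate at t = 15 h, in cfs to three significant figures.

By discrete convolution, Q_j = Σ (P_i / 1 in) · U_{j−i}.
At t = 15 h (j=5): Q = (1.4/1)·9.9 + (2/1)·13.7 + (2/1)·19.1 + (1.4/1)·26.5 = 117 cfs.

Q ≈ 117 cfs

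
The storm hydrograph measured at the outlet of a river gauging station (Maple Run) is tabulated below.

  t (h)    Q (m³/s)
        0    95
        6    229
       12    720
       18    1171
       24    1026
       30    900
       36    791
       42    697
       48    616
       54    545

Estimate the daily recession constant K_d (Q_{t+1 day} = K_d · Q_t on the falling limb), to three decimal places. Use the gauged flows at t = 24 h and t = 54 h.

Between t = 24 h and t = 54 h the flow falls from 1026 to 545 m³/s over 5×6 h = 30 h.
Per-interval ratio K = (545/1026)^(1/5) = 0.8811; K_d = K^(24/6) = 0.603.

K_d ≈ 0.603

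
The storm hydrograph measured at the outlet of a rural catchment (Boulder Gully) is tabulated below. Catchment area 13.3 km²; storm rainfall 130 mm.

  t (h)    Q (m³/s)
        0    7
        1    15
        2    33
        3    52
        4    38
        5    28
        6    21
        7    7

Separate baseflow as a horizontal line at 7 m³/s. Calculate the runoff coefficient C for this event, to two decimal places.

ΣQ_DR = 145.0 m³/s; V = ΣQ_DR·Δt = 5.220 × 10^5 m³.
Runoff depth d = V / A = 39.25 mm.
C = d / P = 39.25 / 130 = 0.30.

C ≈ 0.30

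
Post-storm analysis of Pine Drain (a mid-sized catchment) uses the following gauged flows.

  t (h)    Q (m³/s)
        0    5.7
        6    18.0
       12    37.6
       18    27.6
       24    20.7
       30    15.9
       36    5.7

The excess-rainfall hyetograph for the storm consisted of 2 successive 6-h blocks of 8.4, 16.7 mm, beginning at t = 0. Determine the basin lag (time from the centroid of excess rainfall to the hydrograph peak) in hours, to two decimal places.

Centroid of excess rainfall: t_c = Σ P_i·t̄_i / ΣP_i = 6.9920 h (block centres at 3, 9 h).
Hydrograph peak occurs at t = 12 h, so basin lag t_L = 12 − 6.9920 = 5.01 h.

t_L ≈ 5.01 h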